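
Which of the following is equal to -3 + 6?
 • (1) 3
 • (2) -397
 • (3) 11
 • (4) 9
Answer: 1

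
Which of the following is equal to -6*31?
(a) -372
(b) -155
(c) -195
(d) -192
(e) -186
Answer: e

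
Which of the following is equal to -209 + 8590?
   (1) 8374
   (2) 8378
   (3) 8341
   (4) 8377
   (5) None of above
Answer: 5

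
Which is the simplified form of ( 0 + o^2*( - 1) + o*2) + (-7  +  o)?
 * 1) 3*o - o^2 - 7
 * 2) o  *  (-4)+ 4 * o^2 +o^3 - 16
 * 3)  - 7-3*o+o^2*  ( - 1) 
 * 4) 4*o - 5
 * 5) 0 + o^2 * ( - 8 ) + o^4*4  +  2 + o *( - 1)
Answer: 1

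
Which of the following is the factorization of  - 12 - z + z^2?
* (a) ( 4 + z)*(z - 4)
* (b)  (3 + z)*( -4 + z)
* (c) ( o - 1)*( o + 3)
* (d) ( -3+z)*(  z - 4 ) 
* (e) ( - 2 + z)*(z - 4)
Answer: b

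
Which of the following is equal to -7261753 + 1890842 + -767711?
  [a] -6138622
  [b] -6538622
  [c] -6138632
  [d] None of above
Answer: a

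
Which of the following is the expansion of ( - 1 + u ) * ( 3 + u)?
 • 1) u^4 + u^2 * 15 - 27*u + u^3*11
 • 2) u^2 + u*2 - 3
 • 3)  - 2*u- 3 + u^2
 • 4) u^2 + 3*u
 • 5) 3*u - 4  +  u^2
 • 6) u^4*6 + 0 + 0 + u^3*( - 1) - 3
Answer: 2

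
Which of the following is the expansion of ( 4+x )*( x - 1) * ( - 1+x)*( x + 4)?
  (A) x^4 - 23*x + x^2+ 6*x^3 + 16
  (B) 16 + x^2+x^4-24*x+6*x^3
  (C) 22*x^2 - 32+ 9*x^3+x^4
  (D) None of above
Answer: B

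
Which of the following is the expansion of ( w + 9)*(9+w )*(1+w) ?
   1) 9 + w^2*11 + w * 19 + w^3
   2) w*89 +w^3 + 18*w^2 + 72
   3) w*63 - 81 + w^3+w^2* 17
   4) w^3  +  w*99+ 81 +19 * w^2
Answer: 4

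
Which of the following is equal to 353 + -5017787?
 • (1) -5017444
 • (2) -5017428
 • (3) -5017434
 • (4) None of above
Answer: 3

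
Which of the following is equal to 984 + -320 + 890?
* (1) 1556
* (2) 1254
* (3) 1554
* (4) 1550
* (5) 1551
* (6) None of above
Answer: 3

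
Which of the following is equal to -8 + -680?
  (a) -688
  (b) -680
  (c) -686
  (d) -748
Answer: a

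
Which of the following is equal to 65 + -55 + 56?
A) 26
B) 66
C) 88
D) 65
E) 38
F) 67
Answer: B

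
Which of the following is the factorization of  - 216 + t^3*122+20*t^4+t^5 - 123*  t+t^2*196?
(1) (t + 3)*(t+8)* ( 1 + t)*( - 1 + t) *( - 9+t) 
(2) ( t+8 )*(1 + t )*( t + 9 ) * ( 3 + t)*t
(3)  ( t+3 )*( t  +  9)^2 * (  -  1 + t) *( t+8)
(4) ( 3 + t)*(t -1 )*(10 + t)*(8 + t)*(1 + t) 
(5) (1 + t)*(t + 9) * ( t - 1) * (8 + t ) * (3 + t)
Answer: 5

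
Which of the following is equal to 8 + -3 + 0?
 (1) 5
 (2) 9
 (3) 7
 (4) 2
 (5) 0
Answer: 1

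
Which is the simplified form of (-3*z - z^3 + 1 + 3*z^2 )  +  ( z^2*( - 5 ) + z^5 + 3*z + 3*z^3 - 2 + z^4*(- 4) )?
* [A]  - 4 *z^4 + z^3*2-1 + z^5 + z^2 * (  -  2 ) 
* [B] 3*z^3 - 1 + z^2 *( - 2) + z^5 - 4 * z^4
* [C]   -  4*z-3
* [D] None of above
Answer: A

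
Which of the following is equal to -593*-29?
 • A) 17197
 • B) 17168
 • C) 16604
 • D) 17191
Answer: A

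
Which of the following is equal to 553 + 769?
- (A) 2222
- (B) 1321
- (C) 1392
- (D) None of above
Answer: D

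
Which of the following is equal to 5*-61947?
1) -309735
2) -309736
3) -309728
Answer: 1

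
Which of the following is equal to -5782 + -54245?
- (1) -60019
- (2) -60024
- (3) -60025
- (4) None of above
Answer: 4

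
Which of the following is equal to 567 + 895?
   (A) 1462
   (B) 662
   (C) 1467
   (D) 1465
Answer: A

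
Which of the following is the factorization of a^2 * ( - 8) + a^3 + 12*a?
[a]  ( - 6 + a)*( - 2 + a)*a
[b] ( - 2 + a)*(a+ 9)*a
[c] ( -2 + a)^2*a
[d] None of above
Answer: a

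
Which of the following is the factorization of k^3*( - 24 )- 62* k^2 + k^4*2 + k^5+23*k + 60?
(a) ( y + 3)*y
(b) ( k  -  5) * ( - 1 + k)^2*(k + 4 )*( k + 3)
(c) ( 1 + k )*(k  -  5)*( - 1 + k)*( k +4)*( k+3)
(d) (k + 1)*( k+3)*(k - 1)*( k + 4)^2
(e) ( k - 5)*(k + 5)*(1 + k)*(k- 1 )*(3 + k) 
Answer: c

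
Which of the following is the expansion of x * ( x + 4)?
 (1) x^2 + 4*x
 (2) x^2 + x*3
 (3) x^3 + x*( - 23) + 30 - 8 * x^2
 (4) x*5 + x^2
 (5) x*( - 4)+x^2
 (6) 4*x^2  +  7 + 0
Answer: 1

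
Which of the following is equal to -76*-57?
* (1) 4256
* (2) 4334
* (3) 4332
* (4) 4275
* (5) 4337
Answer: 3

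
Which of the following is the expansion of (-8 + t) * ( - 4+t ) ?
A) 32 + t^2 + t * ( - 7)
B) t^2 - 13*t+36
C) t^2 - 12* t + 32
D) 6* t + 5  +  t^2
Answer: C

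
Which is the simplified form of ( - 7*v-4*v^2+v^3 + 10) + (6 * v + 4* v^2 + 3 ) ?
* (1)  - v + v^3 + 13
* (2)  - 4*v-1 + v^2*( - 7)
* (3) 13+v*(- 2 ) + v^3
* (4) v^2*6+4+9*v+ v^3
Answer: 1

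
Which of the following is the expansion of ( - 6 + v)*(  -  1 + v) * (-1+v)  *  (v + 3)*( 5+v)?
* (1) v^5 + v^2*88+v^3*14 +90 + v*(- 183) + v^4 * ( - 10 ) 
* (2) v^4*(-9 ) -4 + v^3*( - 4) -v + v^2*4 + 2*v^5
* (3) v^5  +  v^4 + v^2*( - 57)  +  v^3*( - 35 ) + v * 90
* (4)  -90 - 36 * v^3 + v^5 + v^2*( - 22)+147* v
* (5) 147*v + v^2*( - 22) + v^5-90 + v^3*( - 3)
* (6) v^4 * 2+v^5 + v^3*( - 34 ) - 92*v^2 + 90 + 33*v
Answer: 4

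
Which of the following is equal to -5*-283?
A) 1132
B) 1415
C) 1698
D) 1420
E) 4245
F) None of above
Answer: B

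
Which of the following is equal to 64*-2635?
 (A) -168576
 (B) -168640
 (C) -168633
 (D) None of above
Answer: B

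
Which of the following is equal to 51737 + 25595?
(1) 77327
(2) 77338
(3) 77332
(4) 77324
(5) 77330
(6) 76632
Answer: 3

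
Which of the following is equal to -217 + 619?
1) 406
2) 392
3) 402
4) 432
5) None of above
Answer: 3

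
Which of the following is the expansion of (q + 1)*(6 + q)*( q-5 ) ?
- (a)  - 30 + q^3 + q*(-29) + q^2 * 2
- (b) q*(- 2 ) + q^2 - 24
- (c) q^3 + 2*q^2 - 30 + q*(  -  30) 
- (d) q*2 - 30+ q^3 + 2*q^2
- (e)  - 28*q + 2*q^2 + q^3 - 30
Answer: a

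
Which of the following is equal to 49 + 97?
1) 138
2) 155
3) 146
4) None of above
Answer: 3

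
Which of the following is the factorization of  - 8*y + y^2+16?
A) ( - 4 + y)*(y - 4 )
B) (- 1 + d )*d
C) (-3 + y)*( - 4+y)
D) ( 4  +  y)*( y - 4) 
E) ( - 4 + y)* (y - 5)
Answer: A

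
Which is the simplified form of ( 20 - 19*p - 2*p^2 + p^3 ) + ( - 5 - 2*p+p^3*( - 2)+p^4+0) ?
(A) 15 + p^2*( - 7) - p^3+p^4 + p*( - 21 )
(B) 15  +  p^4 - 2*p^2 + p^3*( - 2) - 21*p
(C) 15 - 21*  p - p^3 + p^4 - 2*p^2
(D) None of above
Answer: C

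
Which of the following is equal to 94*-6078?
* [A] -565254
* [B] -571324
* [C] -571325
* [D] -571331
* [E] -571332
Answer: E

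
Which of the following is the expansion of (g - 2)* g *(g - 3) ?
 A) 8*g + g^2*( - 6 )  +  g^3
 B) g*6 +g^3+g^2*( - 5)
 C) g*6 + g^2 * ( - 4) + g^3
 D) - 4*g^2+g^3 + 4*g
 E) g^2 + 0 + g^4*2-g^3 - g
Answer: B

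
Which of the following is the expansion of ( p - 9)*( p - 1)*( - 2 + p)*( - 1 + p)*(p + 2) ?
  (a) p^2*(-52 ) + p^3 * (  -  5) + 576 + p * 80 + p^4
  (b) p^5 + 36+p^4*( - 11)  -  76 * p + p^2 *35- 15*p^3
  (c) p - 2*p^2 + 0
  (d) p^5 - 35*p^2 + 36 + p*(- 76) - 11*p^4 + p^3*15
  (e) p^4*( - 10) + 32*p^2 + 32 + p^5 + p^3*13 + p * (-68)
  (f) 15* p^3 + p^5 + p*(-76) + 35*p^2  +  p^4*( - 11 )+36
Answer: f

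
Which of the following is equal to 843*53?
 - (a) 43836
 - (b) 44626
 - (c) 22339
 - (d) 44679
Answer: d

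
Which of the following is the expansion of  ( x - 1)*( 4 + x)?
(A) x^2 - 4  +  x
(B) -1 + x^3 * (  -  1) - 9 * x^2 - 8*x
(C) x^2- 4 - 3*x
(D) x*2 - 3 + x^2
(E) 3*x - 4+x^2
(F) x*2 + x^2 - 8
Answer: E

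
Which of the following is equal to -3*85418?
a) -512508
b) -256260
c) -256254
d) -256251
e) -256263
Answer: c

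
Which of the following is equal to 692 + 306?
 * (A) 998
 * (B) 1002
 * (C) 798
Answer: A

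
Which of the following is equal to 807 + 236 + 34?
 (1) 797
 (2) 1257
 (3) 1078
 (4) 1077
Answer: 4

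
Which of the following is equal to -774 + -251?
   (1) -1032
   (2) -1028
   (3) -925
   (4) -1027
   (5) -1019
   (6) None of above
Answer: 6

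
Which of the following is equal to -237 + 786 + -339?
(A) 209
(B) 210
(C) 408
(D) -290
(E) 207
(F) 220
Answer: B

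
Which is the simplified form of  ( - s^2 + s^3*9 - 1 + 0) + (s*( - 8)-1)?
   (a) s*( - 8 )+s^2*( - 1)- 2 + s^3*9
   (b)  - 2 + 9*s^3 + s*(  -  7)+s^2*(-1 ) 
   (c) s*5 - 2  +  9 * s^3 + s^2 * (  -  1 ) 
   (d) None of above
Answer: a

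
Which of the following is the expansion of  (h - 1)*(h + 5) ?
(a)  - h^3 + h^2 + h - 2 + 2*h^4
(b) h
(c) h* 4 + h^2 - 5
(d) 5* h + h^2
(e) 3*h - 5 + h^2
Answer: c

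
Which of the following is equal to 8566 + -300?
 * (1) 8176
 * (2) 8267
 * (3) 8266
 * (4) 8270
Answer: 3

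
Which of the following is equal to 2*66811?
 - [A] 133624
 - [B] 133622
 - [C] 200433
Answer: B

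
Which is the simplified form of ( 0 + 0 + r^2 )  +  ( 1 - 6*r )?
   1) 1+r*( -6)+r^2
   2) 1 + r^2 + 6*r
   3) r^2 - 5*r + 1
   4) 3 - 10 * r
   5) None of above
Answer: 1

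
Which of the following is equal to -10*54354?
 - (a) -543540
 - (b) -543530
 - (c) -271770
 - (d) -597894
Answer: a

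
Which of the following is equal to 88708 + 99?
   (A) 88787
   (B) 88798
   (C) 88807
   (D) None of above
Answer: C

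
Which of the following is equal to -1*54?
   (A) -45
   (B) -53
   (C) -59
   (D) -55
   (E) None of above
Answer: E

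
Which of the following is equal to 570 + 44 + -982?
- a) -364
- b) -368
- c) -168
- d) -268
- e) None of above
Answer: b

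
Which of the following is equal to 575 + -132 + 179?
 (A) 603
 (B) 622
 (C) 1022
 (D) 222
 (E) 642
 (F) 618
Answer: B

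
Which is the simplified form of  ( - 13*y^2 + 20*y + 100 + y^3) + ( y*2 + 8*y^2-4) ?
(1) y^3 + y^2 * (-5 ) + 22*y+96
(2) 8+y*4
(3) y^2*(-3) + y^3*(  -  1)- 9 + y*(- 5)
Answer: 1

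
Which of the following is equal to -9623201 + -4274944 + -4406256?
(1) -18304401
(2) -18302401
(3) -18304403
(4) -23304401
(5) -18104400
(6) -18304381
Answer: 1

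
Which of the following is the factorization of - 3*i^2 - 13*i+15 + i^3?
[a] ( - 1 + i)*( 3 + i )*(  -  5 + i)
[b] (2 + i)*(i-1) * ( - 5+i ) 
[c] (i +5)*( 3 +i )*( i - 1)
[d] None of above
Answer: a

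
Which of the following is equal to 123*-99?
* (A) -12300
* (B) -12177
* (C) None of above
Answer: B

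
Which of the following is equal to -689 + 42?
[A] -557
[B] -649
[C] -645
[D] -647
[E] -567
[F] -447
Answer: D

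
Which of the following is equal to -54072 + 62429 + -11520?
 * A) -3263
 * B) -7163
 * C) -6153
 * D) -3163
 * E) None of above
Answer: D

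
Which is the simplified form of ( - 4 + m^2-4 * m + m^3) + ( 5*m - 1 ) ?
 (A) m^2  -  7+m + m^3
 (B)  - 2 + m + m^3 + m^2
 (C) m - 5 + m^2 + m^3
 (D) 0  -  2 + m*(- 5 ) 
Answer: C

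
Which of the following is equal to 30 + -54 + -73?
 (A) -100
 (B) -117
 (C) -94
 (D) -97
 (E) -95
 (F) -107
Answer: D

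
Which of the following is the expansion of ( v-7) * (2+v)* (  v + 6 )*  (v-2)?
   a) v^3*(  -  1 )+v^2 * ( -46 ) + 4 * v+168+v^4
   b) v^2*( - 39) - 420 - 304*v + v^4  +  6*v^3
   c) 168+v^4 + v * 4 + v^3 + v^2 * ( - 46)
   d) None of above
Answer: a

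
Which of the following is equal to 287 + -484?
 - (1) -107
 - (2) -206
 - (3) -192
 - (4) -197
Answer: 4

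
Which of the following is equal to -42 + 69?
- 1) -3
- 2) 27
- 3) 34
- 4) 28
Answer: 2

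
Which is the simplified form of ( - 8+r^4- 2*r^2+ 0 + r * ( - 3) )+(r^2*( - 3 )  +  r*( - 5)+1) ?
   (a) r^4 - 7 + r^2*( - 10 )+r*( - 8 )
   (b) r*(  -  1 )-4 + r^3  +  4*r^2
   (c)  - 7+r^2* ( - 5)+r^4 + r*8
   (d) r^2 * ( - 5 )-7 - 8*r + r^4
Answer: d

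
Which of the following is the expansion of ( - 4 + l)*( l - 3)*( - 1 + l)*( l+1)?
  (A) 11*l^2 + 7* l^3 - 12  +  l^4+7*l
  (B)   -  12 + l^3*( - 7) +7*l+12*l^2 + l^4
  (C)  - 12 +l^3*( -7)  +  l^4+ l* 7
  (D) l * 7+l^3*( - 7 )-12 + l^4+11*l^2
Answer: D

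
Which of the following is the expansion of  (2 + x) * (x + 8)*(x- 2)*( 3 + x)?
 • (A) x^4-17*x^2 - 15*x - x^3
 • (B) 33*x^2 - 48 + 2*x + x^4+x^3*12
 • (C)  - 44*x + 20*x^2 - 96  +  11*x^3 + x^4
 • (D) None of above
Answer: C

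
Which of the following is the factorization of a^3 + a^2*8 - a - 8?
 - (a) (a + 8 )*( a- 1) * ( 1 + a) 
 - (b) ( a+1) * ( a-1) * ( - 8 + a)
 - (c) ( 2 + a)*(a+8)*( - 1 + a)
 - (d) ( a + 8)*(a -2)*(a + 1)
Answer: a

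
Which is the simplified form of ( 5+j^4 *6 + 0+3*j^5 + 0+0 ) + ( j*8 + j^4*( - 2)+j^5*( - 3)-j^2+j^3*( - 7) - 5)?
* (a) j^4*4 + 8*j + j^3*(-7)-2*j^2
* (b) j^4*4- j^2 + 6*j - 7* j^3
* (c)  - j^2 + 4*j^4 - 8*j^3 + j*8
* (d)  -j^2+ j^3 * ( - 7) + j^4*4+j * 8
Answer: d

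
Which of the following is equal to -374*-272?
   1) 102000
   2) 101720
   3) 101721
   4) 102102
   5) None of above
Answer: 5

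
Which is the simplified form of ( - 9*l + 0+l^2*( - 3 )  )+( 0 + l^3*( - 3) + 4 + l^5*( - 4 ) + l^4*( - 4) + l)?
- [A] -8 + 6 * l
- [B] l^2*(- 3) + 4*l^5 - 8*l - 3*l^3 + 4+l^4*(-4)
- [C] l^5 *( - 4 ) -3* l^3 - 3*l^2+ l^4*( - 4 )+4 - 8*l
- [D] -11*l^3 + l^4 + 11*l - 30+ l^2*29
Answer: C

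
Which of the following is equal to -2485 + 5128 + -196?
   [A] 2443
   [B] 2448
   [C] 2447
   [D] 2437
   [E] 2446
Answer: C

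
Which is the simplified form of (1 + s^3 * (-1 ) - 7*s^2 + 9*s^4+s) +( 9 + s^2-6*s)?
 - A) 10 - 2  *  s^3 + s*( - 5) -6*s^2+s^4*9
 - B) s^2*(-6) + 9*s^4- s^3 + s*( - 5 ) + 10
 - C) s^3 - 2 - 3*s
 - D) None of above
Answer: B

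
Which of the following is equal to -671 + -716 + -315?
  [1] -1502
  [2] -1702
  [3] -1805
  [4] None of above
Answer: 2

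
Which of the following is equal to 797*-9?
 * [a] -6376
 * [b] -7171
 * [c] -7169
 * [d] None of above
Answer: d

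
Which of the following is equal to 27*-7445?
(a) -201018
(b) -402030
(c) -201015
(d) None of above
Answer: c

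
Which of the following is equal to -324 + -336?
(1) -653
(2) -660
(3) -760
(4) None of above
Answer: 2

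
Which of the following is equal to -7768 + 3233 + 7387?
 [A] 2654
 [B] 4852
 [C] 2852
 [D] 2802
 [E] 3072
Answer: C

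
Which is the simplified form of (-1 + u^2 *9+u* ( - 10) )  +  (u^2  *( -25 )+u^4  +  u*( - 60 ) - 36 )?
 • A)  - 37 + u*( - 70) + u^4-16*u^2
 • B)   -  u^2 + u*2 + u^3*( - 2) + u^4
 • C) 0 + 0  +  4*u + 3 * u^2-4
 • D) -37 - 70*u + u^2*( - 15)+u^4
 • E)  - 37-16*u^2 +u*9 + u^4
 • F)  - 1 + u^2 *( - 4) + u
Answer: A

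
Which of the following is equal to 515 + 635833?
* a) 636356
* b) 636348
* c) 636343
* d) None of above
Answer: b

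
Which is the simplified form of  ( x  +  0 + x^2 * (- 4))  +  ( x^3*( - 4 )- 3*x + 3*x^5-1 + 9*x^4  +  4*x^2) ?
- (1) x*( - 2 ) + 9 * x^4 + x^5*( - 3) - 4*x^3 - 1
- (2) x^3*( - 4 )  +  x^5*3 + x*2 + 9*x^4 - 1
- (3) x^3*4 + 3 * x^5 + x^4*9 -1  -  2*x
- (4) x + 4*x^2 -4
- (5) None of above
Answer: 5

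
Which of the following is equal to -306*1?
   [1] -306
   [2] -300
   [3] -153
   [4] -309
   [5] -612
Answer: 1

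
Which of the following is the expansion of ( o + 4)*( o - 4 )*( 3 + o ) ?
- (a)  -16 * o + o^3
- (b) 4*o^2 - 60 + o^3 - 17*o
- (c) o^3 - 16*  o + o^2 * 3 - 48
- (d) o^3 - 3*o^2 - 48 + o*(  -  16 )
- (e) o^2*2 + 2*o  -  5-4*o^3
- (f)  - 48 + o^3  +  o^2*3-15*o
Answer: c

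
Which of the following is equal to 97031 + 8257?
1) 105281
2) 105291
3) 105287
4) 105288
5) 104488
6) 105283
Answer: 4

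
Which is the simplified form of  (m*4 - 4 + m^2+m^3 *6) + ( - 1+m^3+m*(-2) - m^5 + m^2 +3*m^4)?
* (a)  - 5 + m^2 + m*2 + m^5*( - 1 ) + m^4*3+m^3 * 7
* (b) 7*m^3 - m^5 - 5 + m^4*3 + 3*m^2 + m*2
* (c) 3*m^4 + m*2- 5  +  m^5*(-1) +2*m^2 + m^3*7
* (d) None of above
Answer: c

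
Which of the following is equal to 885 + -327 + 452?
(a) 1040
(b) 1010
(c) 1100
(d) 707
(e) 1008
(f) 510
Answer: b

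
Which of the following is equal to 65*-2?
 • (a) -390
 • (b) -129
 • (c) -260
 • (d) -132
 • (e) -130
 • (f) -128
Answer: e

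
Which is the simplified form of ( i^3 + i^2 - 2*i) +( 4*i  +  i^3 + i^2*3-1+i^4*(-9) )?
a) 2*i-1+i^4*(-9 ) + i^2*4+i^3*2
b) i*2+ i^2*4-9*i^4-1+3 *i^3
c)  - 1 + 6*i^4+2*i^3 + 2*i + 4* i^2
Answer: a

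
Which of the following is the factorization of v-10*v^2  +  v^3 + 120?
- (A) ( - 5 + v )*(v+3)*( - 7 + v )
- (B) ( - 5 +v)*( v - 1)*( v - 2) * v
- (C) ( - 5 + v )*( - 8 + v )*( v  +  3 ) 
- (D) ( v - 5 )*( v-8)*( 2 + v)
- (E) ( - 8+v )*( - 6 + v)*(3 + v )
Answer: C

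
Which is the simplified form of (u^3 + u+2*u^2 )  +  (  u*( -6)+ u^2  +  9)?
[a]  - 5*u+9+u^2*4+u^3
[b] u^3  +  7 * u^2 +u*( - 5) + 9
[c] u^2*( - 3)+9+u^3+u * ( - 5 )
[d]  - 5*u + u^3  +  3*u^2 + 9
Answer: d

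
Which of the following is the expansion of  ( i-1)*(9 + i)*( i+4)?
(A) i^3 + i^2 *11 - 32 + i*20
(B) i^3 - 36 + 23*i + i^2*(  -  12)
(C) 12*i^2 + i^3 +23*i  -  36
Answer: C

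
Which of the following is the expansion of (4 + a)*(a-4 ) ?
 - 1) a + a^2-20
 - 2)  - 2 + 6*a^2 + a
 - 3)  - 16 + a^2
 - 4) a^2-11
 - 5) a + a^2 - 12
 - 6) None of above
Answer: 3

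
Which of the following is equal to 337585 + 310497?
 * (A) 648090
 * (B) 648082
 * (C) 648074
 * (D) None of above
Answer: B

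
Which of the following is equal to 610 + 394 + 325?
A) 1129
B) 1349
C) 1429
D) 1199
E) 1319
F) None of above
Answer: F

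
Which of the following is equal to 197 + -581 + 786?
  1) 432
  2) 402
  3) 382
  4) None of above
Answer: 2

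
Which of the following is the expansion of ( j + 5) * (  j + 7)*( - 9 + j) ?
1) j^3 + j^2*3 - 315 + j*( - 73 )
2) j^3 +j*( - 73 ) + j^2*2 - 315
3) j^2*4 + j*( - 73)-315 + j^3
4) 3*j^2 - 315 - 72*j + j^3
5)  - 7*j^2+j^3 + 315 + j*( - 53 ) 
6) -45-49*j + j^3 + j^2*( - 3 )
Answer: 1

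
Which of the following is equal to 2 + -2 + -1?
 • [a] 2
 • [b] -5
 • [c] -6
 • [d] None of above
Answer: d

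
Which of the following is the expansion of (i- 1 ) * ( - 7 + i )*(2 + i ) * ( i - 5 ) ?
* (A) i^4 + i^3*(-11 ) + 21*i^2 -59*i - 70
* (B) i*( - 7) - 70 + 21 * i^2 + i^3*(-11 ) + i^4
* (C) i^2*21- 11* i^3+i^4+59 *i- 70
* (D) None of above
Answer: C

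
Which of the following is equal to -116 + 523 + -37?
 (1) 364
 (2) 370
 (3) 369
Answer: 2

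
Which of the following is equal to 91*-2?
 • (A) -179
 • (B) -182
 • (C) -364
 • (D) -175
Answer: B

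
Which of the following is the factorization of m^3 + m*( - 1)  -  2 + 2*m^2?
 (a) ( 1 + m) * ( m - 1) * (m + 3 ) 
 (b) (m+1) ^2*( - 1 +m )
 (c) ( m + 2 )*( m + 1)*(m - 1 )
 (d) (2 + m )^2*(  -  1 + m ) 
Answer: c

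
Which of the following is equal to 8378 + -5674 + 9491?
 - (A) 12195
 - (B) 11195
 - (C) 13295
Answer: A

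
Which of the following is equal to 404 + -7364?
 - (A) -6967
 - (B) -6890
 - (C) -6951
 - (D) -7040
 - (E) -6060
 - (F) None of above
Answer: F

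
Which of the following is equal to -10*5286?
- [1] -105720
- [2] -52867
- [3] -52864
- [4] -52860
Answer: 4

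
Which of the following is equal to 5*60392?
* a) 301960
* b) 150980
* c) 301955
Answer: a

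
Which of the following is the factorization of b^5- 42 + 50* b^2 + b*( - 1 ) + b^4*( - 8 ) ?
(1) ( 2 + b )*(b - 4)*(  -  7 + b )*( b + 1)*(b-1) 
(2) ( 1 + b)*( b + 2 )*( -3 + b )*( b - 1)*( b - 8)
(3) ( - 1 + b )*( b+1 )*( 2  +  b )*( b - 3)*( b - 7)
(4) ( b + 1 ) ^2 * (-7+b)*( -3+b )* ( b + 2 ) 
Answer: 3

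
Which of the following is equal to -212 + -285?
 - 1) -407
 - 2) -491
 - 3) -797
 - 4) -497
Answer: 4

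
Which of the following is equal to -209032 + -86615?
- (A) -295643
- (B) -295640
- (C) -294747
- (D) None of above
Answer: D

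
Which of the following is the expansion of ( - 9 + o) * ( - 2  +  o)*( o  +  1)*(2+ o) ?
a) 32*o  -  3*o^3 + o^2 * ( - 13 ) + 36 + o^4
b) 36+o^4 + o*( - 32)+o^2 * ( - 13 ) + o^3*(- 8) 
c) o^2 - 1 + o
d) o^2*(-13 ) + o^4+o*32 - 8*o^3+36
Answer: d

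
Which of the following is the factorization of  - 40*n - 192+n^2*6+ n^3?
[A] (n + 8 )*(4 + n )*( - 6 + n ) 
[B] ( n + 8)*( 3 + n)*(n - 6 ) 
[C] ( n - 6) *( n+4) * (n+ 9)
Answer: A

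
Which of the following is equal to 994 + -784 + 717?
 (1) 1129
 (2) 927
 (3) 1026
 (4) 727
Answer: 2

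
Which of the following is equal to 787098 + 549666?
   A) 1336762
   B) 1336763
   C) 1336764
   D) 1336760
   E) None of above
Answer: C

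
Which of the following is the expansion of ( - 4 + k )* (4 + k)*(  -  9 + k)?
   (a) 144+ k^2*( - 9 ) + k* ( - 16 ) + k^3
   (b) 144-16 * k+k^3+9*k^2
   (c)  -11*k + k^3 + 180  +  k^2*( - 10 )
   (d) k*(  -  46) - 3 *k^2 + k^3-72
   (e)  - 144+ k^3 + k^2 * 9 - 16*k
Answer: a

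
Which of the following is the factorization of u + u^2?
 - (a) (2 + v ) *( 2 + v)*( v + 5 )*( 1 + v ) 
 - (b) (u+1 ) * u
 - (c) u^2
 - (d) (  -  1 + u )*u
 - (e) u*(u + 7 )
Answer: b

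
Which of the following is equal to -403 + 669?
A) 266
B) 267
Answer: A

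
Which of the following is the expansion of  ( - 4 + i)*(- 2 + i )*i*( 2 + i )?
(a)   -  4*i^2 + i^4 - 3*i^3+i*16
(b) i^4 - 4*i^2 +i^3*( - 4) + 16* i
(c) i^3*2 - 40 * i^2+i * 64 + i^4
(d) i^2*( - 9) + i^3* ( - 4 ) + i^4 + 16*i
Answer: b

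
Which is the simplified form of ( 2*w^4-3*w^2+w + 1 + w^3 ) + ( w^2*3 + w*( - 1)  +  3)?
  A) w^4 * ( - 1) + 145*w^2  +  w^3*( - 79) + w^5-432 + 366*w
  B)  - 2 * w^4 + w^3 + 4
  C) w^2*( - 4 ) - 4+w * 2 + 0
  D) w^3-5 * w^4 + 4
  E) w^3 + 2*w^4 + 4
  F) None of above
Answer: E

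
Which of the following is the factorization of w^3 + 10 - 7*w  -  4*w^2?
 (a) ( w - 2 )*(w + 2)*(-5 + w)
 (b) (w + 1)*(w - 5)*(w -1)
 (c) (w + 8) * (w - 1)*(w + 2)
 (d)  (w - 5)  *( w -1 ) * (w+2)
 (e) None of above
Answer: d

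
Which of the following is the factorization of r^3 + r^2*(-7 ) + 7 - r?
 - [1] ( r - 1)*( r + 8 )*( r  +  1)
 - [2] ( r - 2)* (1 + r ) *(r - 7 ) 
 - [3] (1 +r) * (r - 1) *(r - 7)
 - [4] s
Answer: 3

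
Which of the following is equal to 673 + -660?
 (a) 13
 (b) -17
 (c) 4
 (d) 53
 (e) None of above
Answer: a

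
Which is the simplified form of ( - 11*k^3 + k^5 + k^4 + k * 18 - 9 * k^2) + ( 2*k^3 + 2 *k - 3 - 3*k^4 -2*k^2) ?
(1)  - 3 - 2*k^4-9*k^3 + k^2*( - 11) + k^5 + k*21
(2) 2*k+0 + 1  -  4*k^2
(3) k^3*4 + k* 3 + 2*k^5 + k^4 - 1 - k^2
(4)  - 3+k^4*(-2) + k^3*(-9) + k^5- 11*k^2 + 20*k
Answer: 4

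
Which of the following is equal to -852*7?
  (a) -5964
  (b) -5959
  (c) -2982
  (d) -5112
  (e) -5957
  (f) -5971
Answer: a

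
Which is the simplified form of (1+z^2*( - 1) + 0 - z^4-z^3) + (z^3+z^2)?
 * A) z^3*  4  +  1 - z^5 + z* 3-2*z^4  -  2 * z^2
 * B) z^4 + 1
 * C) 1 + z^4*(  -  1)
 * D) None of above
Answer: C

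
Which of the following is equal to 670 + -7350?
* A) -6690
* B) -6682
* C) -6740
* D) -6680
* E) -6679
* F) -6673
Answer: D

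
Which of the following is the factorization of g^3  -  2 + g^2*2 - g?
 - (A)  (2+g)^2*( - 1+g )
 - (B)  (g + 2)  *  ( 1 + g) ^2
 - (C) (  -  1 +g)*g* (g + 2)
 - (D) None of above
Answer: D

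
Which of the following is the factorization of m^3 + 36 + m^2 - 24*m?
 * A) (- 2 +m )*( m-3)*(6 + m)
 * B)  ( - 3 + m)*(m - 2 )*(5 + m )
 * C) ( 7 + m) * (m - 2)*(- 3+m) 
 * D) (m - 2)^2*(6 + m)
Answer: A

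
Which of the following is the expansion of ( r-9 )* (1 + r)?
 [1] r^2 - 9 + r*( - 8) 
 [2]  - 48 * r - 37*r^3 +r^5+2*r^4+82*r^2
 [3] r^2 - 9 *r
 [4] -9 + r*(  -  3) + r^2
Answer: 1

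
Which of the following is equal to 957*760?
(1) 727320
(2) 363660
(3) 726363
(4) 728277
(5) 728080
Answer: 1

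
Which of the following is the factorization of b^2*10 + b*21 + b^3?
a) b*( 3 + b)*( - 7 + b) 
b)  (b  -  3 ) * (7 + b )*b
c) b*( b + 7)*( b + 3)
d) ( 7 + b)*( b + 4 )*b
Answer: c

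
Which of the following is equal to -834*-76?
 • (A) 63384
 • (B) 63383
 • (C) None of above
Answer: A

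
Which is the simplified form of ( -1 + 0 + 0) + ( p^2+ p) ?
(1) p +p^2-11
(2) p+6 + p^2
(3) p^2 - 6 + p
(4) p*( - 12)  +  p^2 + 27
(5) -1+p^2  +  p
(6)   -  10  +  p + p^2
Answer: 5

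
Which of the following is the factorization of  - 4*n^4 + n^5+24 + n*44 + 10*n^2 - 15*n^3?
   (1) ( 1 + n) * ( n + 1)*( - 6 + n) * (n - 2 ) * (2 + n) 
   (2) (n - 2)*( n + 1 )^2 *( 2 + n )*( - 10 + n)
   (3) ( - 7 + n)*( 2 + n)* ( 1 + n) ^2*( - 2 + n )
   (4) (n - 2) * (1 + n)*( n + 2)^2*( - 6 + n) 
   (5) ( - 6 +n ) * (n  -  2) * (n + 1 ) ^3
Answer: 1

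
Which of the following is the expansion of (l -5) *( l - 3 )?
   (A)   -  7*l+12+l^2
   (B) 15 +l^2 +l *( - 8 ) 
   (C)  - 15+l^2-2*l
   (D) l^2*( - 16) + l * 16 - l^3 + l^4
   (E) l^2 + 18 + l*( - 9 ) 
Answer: B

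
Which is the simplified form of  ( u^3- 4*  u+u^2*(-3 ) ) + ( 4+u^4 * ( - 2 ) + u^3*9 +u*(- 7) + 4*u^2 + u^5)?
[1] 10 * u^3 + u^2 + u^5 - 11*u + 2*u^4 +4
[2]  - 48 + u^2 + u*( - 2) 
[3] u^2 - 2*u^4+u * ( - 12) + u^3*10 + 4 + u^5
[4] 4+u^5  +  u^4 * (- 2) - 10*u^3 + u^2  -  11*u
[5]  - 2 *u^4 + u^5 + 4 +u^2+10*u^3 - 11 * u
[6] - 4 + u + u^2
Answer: 5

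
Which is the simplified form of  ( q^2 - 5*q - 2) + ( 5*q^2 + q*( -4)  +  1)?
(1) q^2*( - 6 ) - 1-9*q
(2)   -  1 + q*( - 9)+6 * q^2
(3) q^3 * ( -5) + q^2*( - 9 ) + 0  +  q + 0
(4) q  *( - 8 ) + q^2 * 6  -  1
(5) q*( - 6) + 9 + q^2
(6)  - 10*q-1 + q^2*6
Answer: 2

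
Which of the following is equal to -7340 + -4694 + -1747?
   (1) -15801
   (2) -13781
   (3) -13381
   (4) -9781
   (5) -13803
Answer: 2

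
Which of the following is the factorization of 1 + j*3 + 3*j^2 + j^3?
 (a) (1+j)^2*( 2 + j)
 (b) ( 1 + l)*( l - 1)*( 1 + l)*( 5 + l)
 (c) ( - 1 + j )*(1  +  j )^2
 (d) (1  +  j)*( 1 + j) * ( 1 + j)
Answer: d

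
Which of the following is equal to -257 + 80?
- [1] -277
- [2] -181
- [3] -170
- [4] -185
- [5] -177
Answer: 5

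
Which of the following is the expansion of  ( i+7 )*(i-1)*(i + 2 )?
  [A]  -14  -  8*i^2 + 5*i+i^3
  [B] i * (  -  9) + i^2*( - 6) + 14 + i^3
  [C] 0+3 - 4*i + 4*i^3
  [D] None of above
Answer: D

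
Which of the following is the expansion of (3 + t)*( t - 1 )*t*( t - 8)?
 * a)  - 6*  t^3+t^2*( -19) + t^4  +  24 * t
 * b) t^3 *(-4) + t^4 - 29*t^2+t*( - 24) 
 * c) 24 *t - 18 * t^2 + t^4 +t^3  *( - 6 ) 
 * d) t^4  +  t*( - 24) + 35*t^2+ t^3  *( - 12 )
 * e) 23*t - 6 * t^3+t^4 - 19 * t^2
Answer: a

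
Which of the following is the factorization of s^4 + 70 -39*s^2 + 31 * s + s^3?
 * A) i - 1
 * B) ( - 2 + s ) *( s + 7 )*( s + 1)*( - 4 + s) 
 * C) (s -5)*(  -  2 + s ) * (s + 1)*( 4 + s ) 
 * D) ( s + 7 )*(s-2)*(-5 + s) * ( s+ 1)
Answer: D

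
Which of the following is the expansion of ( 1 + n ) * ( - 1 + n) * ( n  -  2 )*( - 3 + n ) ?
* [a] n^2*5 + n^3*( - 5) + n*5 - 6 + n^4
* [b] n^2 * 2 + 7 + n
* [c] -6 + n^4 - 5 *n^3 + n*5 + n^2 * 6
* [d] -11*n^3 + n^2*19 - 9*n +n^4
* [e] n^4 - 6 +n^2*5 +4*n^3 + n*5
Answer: a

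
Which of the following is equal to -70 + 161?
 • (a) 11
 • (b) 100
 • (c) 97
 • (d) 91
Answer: d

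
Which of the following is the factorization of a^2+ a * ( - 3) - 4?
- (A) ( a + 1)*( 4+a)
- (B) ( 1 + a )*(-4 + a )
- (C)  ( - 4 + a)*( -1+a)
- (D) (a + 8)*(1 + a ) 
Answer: B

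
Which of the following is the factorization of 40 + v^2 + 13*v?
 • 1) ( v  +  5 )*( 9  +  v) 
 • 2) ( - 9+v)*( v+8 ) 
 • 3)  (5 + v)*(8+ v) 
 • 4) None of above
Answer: 3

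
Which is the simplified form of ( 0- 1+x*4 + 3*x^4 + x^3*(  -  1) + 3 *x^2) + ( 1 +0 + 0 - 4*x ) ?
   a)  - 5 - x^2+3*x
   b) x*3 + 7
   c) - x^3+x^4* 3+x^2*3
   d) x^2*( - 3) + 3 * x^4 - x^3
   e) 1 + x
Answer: c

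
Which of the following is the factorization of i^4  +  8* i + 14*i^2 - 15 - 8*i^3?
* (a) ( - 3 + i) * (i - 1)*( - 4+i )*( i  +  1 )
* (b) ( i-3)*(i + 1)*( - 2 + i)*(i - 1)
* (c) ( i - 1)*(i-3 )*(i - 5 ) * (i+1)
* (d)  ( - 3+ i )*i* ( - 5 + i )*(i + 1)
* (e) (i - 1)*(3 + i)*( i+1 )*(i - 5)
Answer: c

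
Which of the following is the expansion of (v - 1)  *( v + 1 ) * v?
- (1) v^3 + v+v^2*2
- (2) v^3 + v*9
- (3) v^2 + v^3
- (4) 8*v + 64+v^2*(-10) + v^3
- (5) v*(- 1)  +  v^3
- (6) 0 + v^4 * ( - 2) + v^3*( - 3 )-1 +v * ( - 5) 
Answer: 5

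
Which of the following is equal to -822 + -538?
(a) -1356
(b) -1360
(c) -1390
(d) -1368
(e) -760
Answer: b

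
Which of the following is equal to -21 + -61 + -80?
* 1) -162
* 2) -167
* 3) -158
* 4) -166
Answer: 1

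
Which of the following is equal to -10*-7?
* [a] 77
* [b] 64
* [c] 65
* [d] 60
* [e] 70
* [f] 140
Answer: e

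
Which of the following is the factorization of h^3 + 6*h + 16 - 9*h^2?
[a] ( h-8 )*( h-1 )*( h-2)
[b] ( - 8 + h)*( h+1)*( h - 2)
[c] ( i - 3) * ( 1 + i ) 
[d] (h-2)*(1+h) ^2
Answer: b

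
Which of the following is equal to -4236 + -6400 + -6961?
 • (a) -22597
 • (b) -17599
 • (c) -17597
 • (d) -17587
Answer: c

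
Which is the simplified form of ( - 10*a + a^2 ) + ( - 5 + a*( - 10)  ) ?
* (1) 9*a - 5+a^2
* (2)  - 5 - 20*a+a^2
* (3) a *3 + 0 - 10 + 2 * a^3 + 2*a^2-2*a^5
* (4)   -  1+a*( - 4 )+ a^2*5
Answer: 2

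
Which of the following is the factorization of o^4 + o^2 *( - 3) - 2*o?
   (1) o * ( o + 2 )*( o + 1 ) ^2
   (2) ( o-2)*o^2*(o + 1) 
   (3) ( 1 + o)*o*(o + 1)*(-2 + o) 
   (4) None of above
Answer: 3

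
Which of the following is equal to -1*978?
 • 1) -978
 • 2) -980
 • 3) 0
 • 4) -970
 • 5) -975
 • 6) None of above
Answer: 1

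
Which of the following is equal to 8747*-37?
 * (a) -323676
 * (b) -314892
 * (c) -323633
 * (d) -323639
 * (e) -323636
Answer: d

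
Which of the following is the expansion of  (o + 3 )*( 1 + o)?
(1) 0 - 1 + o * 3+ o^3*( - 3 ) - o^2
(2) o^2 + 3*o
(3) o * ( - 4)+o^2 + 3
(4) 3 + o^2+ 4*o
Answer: 4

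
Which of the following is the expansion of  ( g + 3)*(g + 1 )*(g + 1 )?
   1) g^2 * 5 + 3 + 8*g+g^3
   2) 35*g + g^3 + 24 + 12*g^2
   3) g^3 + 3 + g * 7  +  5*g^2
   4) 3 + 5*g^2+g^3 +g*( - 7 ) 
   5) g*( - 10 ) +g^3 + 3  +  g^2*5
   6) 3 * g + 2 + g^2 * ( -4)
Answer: 3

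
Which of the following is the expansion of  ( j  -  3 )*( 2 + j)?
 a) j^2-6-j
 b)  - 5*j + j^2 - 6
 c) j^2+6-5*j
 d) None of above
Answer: a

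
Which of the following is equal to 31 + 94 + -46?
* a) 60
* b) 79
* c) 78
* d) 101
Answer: b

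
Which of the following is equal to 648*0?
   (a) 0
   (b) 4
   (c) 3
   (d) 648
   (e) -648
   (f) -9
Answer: a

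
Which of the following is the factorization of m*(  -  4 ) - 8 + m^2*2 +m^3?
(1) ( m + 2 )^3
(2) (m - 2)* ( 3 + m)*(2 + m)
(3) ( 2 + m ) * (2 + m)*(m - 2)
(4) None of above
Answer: 3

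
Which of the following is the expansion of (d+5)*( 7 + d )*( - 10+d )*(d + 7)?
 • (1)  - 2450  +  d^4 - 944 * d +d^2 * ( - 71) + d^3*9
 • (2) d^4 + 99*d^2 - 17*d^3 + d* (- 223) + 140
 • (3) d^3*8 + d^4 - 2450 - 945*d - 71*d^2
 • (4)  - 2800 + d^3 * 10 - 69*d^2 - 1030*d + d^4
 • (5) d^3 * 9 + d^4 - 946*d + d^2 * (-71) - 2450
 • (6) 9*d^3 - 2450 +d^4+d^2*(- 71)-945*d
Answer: 6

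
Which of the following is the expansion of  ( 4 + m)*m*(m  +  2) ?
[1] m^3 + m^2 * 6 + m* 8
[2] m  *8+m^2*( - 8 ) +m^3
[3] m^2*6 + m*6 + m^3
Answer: 1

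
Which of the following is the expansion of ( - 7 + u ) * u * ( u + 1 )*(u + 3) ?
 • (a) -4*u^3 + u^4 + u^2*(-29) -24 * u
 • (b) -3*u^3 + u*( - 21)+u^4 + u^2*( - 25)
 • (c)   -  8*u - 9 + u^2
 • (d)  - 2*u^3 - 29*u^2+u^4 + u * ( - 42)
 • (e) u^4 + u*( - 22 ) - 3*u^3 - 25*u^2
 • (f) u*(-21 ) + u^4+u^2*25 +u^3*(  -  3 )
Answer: b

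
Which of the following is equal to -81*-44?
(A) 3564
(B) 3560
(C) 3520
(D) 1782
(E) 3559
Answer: A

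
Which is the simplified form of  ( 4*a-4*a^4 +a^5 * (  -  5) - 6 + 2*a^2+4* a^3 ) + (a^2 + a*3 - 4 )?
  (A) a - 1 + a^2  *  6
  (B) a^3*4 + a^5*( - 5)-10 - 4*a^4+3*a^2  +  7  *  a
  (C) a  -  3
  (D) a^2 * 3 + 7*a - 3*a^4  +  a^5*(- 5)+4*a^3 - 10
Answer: B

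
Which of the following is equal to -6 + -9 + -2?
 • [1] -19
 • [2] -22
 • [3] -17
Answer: 3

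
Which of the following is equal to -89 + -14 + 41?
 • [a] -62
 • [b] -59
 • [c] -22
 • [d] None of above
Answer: a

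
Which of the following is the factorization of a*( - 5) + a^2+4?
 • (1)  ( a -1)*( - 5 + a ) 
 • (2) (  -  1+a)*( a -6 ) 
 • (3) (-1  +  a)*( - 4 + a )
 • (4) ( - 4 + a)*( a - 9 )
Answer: 3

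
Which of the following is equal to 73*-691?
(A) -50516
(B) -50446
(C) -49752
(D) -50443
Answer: D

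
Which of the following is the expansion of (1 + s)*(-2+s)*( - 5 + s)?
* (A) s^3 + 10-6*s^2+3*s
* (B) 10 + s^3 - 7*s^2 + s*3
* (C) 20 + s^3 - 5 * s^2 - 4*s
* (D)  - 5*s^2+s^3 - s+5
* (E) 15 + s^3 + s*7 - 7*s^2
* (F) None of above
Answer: A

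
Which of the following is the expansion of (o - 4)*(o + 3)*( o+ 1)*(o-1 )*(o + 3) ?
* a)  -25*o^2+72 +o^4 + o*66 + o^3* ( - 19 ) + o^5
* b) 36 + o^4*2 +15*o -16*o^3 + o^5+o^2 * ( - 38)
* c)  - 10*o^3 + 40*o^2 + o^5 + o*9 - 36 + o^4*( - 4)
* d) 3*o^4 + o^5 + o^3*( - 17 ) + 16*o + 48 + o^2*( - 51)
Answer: b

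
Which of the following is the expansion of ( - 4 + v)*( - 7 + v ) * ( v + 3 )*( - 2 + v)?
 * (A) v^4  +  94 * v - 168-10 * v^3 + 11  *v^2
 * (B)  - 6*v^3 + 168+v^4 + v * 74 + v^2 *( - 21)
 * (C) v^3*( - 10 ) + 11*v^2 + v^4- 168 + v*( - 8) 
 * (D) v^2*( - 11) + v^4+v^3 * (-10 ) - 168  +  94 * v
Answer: A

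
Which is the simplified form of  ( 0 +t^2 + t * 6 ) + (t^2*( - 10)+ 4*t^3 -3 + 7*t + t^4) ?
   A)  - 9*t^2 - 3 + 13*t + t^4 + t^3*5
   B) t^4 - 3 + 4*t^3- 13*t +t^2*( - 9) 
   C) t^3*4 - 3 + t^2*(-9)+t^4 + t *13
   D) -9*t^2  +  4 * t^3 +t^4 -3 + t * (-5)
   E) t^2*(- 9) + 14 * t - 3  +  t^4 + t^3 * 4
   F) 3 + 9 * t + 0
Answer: C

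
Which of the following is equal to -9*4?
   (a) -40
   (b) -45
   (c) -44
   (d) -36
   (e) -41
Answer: d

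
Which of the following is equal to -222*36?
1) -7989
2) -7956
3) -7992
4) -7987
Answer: 3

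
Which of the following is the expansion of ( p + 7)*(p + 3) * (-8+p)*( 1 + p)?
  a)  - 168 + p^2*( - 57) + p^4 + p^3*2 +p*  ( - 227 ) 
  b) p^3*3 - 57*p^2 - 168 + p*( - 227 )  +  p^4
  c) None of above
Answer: b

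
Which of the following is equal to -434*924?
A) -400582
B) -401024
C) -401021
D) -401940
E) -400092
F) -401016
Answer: F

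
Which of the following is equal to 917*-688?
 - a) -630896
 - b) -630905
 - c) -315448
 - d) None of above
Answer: a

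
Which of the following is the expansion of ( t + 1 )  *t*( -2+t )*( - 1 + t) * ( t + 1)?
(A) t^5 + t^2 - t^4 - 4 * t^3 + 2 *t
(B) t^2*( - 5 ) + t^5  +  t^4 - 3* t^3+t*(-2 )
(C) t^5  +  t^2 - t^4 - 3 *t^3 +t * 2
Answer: C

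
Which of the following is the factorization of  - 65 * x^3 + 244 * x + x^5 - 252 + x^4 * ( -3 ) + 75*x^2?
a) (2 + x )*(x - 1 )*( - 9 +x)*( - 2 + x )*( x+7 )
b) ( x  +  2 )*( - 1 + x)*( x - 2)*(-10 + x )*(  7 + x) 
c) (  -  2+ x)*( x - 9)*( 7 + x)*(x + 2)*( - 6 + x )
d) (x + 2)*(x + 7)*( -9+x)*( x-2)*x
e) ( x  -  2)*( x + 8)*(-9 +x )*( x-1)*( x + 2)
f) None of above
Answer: a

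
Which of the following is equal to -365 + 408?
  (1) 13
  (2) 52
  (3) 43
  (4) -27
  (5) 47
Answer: 3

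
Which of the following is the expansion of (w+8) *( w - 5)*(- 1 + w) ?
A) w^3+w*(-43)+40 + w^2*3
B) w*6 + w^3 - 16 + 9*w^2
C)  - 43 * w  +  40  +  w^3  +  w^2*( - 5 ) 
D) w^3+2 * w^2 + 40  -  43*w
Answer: D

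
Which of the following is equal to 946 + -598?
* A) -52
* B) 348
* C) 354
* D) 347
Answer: B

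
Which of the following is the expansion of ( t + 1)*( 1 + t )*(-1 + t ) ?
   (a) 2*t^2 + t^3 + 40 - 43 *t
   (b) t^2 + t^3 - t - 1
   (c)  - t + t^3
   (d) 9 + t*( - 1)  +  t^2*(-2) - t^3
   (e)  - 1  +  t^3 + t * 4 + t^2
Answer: b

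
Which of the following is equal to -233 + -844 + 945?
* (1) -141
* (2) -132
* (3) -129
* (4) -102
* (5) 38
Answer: 2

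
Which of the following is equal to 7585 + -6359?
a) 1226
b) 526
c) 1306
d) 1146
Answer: a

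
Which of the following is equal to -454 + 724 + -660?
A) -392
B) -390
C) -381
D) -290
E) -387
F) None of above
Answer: B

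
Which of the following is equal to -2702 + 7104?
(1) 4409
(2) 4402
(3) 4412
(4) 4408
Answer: 2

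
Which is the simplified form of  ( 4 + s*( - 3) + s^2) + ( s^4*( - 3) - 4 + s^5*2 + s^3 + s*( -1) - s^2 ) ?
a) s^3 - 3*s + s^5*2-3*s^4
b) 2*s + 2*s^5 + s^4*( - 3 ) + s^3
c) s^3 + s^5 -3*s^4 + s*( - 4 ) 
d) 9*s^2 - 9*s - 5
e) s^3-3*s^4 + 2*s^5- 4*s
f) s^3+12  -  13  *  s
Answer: e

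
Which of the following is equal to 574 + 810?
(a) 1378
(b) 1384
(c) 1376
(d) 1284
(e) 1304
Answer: b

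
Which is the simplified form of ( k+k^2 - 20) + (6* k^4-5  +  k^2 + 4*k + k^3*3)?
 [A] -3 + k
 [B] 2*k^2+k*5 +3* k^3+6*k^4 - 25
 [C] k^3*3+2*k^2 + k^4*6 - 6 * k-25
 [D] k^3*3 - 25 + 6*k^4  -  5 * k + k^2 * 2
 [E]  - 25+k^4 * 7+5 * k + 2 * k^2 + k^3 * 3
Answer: B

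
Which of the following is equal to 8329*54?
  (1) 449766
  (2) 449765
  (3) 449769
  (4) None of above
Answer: 1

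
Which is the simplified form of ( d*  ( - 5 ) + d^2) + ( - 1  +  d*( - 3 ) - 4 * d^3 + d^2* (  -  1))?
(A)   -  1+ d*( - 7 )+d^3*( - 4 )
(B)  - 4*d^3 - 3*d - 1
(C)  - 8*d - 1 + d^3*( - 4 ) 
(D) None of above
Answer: C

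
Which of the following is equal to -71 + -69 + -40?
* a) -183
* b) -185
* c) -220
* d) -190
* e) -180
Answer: e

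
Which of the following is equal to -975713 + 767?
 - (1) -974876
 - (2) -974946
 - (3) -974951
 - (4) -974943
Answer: 2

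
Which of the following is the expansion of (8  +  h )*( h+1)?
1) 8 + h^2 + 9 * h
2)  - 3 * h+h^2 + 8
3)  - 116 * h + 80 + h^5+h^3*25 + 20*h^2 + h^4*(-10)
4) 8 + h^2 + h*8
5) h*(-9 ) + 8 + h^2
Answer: 1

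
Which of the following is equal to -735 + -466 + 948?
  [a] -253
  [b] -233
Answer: a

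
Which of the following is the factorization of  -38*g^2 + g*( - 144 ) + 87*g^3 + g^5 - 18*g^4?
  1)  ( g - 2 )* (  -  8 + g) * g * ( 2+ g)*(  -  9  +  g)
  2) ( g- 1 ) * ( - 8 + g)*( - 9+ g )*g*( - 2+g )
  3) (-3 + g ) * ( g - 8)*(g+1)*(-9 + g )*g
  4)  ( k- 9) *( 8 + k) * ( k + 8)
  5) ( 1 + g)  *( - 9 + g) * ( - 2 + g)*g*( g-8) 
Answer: 5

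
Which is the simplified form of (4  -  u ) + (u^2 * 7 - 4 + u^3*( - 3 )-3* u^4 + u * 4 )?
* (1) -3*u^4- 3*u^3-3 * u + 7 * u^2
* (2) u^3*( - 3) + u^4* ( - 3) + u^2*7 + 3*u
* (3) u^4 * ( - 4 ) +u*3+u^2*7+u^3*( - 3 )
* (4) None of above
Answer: 2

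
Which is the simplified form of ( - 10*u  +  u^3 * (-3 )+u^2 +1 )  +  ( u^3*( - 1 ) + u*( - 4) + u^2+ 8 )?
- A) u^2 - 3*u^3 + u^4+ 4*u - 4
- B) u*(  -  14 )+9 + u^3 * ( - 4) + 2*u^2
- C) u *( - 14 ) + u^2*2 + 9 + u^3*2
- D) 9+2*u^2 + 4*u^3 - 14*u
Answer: B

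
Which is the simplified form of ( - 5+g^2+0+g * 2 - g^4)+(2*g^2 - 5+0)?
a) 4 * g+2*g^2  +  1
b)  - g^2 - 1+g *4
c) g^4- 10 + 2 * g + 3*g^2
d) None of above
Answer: d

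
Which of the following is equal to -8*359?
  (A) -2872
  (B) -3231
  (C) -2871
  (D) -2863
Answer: A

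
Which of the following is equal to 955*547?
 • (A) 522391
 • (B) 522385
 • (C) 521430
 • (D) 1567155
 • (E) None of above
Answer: B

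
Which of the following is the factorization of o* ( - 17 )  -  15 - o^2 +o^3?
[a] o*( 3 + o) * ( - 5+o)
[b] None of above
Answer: b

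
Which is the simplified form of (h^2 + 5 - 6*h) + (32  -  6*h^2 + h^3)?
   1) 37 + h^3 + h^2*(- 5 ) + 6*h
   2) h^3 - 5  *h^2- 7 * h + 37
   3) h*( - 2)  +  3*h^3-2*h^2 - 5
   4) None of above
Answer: 4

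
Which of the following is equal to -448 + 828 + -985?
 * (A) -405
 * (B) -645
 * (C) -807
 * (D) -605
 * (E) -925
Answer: D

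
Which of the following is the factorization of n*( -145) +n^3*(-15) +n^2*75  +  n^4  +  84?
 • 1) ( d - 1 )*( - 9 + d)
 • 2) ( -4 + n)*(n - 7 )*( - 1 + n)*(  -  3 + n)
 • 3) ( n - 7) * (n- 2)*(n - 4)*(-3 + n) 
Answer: 2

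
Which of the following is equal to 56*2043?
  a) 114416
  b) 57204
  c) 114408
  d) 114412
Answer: c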